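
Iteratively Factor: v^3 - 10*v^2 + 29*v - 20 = (v - 5)*(v^2 - 5*v + 4) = (v - 5)*(v - 1)*(v - 4)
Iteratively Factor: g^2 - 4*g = (g - 4)*(g)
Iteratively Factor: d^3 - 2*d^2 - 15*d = (d)*(d^2 - 2*d - 15) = d*(d + 3)*(d - 5)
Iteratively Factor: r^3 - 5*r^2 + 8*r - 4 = (r - 2)*(r^2 - 3*r + 2) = (r - 2)^2*(r - 1)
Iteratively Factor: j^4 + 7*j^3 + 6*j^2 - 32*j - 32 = (j - 2)*(j^3 + 9*j^2 + 24*j + 16) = (j - 2)*(j + 1)*(j^2 + 8*j + 16) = (j - 2)*(j + 1)*(j + 4)*(j + 4)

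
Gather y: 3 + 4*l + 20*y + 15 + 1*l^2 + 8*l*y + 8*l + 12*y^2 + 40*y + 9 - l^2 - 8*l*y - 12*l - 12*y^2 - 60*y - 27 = 0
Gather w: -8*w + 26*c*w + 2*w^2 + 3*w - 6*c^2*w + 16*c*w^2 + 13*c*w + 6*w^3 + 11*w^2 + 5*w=6*w^3 + w^2*(16*c + 13) + w*(-6*c^2 + 39*c)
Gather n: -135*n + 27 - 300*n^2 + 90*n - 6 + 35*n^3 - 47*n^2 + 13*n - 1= 35*n^3 - 347*n^2 - 32*n + 20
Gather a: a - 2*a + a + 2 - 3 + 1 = 0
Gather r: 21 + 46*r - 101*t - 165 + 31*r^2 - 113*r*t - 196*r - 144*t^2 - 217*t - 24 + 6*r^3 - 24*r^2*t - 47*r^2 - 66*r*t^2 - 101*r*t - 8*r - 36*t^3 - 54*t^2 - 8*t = 6*r^3 + r^2*(-24*t - 16) + r*(-66*t^2 - 214*t - 158) - 36*t^3 - 198*t^2 - 326*t - 168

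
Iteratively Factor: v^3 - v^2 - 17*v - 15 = (v - 5)*(v^2 + 4*v + 3) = (v - 5)*(v + 3)*(v + 1)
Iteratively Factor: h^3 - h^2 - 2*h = (h + 1)*(h^2 - 2*h) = h*(h + 1)*(h - 2)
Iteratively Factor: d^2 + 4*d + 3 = (d + 3)*(d + 1)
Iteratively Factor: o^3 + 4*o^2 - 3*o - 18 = (o + 3)*(o^2 + o - 6) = (o - 2)*(o + 3)*(o + 3)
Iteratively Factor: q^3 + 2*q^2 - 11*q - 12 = (q + 1)*(q^2 + q - 12) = (q + 1)*(q + 4)*(q - 3)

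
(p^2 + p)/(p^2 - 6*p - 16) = p*(p + 1)/(p^2 - 6*p - 16)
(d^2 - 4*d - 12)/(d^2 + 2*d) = (d - 6)/d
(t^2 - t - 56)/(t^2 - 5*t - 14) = (-t^2 + t + 56)/(-t^2 + 5*t + 14)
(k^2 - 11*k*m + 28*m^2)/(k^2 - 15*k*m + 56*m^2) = (k - 4*m)/(k - 8*m)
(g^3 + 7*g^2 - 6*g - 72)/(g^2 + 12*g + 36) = (g^2 + g - 12)/(g + 6)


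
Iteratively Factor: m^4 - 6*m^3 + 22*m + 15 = (m + 1)*(m^3 - 7*m^2 + 7*m + 15) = (m - 5)*(m + 1)*(m^2 - 2*m - 3) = (m - 5)*(m - 3)*(m + 1)*(m + 1)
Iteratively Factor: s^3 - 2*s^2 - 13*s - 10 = (s - 5)*(s^2 + 3*s + 2) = (s - 5)*(s + 2)*(s + 1)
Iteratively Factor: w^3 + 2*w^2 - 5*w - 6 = (w + 3)*(w^2 - w - 2) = (w + 1)*(w + 3)*(w - 2)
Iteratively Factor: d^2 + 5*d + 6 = (d + 3)*(d + 2)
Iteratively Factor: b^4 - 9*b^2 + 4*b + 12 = (b + 3)*(b^3 - 3*b^2 + 4) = (b - 2)*(b + 3)*(b^2 - b - 2) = (b - 2)^2*(b + 3)*(b + 1)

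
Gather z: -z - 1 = -z - 1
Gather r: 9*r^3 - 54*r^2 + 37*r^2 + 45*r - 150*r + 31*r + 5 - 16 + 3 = 9*r^3 - 17*r^2 - 74*r - 8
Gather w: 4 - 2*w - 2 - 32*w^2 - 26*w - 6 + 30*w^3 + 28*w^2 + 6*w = 30*w^3 - 4*w^2 - 22*w - 4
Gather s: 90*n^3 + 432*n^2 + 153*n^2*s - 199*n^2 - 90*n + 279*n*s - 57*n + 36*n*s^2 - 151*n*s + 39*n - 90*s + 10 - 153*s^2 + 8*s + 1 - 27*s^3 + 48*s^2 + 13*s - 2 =90*n^3 + 233*n^2 - 108*n - 27*s^3 + s^2*(36*n - 105) + s*(153*n^2 + 128*n - 69) + 9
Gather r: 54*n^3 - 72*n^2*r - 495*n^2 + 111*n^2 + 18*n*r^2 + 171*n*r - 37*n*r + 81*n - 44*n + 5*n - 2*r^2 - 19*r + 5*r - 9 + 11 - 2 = 54*n^3 - 384*n^2 + 42*n + r^2*(18*n - 2) + r*(-72*n^2 + 134*n - 14)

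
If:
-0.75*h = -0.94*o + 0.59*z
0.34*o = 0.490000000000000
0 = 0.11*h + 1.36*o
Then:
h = -17.82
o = 1.44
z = 24.95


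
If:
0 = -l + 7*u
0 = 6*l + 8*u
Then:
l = 0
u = 0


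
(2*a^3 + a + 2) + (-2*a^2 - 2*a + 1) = 2*a^3 - 2*a^2 - a + 3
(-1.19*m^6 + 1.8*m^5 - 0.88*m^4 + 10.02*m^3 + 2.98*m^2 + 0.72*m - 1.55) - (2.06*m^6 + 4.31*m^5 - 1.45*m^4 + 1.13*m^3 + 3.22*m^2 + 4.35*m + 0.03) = -3.25*m^6 - 2.51*m^5 + 0.57*m^4 + 8.89*m^3 - 0.24*m^2 - 3.63*m - 1.58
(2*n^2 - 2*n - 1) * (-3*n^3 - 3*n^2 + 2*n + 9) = -6*n^5 + 13*n^3 + 17*n^2 - 20*n - 9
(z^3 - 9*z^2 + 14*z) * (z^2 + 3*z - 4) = z^5 - 6*z^4 - 17*z^3 + 78*z^2 - 56*z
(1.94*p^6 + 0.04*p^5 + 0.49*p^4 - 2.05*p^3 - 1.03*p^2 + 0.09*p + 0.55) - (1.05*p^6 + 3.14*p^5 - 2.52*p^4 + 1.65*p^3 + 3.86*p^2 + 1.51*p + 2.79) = 0.89*p^6 - 3.1*p^5 + 3.01*p^4 - 3.7*p^3 - 4.89*p^2 - 1.42*p - 2.24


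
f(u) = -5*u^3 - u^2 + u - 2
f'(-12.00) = -2135.00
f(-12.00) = 8482.00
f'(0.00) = 1.00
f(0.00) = -2.00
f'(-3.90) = -219.35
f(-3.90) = 275.48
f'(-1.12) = -15.58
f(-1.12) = 2.65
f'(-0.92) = -9.86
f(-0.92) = 0.13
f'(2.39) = -89.46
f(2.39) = -73.58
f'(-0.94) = -10.37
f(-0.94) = 0.33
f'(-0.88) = -8.86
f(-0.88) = -0.25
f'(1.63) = -42.11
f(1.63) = -24.68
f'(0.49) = -3.58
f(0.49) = -2.34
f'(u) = -15*u^2 - 2*u + 1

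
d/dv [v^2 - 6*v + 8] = 2*v - 6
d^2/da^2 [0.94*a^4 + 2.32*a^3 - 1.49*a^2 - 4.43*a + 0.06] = 11.28*a^2 + 13.92*a - 2.98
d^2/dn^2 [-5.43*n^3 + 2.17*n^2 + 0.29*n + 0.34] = 4.34 - 32.58*n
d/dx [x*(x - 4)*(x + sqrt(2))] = x*(x - 4) + x*(x + sqrt(2)) + (x - 4)*(x + sqrt(2))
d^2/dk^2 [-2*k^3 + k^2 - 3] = 2 - 12*k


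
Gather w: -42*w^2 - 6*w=-42*w^2 - 6*w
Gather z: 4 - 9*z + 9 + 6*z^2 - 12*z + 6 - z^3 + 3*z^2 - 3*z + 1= -z^3 + 9*z^2 - 24*z + 20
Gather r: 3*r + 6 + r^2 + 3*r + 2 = r^2 + 6*r + 8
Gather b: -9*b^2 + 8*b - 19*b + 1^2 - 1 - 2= -9*b^2 - 11*b - 2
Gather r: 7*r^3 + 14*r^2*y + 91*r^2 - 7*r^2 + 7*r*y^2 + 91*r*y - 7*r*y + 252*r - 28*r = 7*r^3 + r^2*(14*y + 84) + r*(7*y^2 + 84*y + 224)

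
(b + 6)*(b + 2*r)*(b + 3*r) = b^3 + 5*b^2*r + 6*b^2 + 6*b*r^2 + 30*b*r + 36*r^2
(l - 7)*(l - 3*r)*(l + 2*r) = l^3 - l^2*r - 7*l^2 - 6*l*r^2 + 7*l*r + 42*r^2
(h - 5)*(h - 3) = h^2 - 8*h + 15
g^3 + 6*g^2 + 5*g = g*(g + 1)*(g + 5)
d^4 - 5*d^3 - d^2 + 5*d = d*(d - 5)*(d - 1)*(d + 1)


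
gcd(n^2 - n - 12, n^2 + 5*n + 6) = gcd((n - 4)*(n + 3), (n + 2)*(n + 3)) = n + 3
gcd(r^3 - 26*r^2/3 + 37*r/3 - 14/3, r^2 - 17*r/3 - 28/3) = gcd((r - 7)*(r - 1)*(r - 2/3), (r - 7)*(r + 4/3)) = r - 7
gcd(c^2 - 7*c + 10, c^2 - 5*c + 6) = c - 2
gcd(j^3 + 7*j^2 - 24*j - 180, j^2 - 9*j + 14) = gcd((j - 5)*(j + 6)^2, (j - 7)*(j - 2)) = 1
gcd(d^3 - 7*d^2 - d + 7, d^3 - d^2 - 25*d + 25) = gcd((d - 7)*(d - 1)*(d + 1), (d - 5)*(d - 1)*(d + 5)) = d - 1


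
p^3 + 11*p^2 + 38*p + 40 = (p + 2)*(p + 4)*(p + 5)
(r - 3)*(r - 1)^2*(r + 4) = r^4 - r^3 - 13*r^2 + 25*r - 12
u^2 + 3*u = u*(u + 3)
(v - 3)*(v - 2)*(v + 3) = v^3 - 2*v^2 - 9*v + 18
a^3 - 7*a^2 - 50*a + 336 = (a - 8)*(a - 6)*(a + 7)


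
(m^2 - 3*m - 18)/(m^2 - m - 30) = (m + 3)/(m + 5)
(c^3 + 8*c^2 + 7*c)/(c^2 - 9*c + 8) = c*(c^2 + 8*c + 7)/(c^2 - 9*c + 8)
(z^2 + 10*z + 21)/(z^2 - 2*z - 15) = (z + 7)/(z - 5)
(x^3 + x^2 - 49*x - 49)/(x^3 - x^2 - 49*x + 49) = (x + 1)/(x - 1)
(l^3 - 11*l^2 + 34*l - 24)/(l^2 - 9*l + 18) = (l^2 - 5*l + 4)/(l - 3)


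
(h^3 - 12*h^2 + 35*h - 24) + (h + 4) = h^3 - 12*h^2 + 36*h - 20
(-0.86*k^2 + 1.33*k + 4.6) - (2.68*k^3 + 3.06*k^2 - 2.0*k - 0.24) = -2.68*k^3 - 3.92*k^2 + 3.33*k + 4.84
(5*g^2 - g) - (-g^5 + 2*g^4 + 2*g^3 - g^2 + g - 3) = g^5 - 2*g^4 - 2*g^3 + 6*g^2 - 2*g + 3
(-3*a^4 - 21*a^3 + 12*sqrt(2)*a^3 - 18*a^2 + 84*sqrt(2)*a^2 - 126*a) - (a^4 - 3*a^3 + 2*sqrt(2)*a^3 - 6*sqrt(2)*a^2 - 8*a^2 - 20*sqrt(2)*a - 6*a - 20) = -4*a^4 - 18*a^3 + 10*sqrt(2)*a^3 - 10*a^2 + 90*sqrt(2)*a^2 - 120*a + 20*sqrt(2)*a + 20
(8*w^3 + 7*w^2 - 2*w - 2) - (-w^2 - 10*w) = 8*w^3 + 8*w^2 + 8*w - 2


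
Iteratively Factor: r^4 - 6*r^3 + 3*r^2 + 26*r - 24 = (r - 1)*(r^3 - 5*r^2 - 2*r + 24) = (r - 3)*(r - 1)*(r^2 - 2*r - 8) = (r - 4)*(r - 3)*(r - 1)*(r + 2)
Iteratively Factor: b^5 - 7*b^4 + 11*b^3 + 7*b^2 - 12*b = (b)*(b^4 - 7*b^3 + 11*b^2 + 7*b - 12) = b*(b - 3)*(b^3 - 4*b^2 - b + 4) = b*(b - 3)*(b - 1)*(b^2 - 3*b - 4) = b*(b - 3)*(b - 1)*(b + 1)*(b - 4)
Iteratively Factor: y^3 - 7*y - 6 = (y + 2)*(y^2 - 2*y - 3) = (y + 1)*(y + 2)*(y - 3)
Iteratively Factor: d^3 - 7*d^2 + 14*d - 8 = (d - 4)*(d^2 - 3*d + 2) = (d - 4)*(d - 2)*(d - 1)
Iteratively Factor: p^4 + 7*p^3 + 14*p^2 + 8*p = (p + 2)*(p^3 + 5*p^2 + 4*p) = p*(p + 2)*(p^2 + 5*p + 4) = p*(p + 2)*(p + 4)*(p + 1)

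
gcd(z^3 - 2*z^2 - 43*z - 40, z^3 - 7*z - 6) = z + 1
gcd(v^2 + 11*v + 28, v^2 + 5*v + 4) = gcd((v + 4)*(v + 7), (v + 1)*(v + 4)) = v + 4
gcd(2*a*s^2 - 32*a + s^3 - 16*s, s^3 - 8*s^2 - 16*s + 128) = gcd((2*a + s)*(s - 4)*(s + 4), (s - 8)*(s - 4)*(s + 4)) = s^2 - 16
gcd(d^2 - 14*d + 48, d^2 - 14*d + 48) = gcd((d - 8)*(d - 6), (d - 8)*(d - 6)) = d^2 - 14*d + 48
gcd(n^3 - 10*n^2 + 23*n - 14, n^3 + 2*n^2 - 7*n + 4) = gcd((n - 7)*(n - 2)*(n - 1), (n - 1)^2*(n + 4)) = n - 1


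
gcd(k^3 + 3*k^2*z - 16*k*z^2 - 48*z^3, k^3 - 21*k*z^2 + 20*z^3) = -k + 4*z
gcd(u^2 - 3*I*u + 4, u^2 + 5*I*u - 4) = u + I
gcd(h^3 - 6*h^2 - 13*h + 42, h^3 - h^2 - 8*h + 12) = h^2 + h - 6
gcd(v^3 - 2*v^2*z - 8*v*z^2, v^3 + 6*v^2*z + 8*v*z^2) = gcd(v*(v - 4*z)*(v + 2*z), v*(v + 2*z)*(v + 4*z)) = v^2 + 2*v*z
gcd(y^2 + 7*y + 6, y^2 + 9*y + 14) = 1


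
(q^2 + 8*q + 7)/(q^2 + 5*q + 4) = (q + 7)/(q + 4)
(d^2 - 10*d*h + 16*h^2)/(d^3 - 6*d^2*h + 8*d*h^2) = (d - 8*h)/(d*(d - 4*h))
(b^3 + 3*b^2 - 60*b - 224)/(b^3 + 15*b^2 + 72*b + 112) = (b - 8)/(b + 4)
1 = 1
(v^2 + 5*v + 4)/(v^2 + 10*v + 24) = (v + 1)/(v + 6)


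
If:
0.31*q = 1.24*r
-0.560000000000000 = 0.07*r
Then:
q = -32.00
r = -8.00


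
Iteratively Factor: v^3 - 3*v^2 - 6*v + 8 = (v - 1)*(v^2 - 2*v - 8) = (v - 4)*(v - 1)*(v + 2)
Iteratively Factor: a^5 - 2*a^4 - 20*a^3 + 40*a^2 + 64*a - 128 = (a + 2)*(a^4 - 4*a^3 - 12*a^2 + 64*a - 64) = (a + 2)*(a + 4)*(a^3 - 8*a^2 + 20*a - 16) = (a - 2)*(a + 2)*(a + 4)*(a^2 - 6*a + 8) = (a - 4)*(a - 2)*(a + 2)*(a + 4)*(a - 2)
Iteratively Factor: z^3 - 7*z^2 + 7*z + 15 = (z + 1)*(z^2 - 8*z + 15) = (z - 5)*(z + 1)*(z - 3)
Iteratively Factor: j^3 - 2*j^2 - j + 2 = (j - 2)*(j^2 - 1) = (j - 2)*(j - 1)*(j + 1)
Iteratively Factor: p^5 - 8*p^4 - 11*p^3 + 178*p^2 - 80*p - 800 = (p - 5)*(p^4 - 3*p^3 - 26*p^2 + 48*p + 160) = (p - 5)*(p + 2)*(p^3 - 5*p^2 - 16*p + 80) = (p - 5)^2*(p + 2)*(p^2 - 16) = (p - 5)^2*(p + 2)*(p + 4)*(p - 4)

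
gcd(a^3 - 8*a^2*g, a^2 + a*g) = a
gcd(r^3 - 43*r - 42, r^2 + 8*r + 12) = r + 6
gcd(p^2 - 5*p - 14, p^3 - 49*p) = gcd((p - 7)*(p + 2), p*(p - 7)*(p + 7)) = p - 7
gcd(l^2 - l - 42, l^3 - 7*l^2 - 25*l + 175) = l - 7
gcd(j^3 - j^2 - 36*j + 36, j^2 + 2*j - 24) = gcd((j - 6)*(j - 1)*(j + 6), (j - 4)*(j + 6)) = j + 6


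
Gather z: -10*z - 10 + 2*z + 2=-8*z - 8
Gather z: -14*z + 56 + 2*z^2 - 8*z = 2*z^2 - 22*z + 56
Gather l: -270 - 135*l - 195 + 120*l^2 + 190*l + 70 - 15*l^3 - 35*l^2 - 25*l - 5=-15*l^3 + 85*l^2 + 30*l - 400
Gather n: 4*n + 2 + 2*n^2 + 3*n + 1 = 2*n^2 + 7*n + 3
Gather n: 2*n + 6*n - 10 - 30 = 8*n - 40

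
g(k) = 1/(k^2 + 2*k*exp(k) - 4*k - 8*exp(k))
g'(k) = (-2*k*exp(k) - 2*k + 6*exp(k) + 4)/(k^2 + 2*k*exp(k) - 4*k - 8*exp(k))^2 = 2*(-k*exp(k) - k + 3*exp(k) + 2)/(k^2 + 2*k*exp(k) - 4*k - 8*exp(k))^2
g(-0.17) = -0.16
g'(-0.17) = 0.24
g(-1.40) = 0.20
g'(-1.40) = 0.37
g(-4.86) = 0.02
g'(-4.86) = 0.01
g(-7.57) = 0.01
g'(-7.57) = 0.00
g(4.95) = 0.00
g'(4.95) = -0.01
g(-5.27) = 0.02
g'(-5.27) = 0.01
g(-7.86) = 0.01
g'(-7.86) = 0.00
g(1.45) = -0.04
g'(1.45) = 0.02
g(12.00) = 0.00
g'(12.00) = 0.00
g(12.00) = 0.00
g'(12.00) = 0.00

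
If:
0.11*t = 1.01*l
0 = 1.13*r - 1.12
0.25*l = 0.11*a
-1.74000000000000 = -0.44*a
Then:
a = 3.95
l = 1.74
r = 0.99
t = 15.98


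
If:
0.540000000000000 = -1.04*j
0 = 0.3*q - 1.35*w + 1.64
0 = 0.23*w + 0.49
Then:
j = -0.52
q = -15.05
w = -2.13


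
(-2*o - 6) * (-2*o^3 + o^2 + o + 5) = 4*o^4 + 10*o^3 - 8*o^2 - 16*o - 30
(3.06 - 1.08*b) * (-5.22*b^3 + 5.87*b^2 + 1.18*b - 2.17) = 5.6376*b^4 - 22.3128*b^3 + 16.6878*b^2 + 5.9544*b - 6.6402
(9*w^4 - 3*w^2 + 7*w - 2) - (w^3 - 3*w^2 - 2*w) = 9*w^4 - w^3 + 9*w - 2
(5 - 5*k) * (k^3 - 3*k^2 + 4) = -5*k^4 + 20*k^3 - 15*k^2 - 20*k + 20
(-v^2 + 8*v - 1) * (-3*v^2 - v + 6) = 3*v^4 - 23*v^3 - 11*v^2 + 49*v - 6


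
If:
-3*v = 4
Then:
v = -4/3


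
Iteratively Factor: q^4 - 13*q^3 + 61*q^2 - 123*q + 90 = (q - 5)*(q^3 - 8*q^2 + 21*q - 18) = (q - 5)*(q - 3)*(q^2 - 5*q + 6) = (q - 5)*(q - 3)*(q - 2)*(q - 3)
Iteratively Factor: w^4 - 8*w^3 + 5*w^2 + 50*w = (w - 5)*(w^3 - 3*w^2 - 10*w) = w*(w - 5)*(w^2 - 3*w - 10) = w*(w - 5)*(w + 2)*(w - 5)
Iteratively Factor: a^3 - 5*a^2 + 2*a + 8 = (a + 1)*(a^2 - 6*a + 8) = (a - 4)*(a + 1)*(a - 2)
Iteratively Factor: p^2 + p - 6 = (p - 2)*(p + 3)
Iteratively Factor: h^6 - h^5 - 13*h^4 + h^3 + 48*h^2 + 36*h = (h + 1)*(h^5 - 2*h^4 - 11*h^3 + 12*h^2 + 36*h) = h*(h + 1)*(h^4 - 2*h^3 - 11*h^2 + 12*h + 36) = h*(h - 3)*(h + 1)*(h^3 + h^2 - 8*h - 12) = h*(h - 3)*(h + 1)*(h + 2)*(h^2 - h - 6) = h*(h - 3)^2*(h + 1)*(h + 2)*(h + 2)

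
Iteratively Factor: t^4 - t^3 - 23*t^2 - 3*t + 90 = (t - 2)*(t^3 + t^2 - 21*t - 45) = (t - 2)*(t + 3)*(t^2 - 2*t - 15) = (t - 2)*(t + 3)^2*(t - 5)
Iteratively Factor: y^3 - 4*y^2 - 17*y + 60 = (y - 5)*(y^2 + y - 12) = (y - 5)*(y + 4)*(y - 3)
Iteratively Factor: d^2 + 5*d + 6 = (d + 2)*(d + 3)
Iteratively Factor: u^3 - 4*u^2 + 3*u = (u)*(u^2 - 4*u + 3) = u*(u - 3)*(u - 1)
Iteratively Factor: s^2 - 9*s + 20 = (s - 4)*(s - 5)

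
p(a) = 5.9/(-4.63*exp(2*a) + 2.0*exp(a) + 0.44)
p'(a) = 5.9*(9.26*exp(2*a) - 2.0*exp(a))/(-4.63*exp(2*a) + 2.0*exp(a) + 0.44)^2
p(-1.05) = 10.30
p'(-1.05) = 7.80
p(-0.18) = -5.27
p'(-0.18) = 22.54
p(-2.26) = 9.86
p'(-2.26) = -1.78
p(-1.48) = 9.00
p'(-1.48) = 0.34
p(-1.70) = 9.07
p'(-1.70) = -0.78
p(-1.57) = 9.00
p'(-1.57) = -0.21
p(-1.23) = 9.38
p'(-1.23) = 3.08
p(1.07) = -0.18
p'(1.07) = 0.39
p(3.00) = 0.00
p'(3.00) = 0.01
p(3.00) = 0.00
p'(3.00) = 0.01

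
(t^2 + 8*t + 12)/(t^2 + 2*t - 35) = (t^2 + 8*t + 12)/(t^2 + 2*t - 35)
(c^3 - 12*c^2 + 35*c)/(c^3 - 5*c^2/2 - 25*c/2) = 2*(c - 7)/(2*c + 5)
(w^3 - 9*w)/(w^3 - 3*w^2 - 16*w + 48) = w*(w + 3)/(w^2 - 16)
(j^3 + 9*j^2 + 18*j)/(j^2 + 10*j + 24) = j*(j + 3)/(j + 4)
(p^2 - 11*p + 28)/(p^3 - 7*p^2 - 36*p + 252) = (p - 4)/(p^2 - 36)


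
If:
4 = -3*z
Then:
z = -4/3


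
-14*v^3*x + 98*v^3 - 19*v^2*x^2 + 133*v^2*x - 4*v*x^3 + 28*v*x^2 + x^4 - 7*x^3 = (-7*v + x)*(v + x)*(2*v + x)*(x - 7)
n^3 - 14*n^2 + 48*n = n*(n - 8)*(n - 6)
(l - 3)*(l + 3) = l^2 - 9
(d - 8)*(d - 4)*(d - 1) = d^3 - 13*d^2 + 44*d - 32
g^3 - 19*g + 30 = (g - 3)*(g - 2)*(g + 5)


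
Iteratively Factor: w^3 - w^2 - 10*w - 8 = (w - 4)*(w^2 + 3*w + 2) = (w - 4)*(w + 2)*(w + 1)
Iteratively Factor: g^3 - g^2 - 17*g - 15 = (g - 5)*(g^2 + 4*g + 3) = (g - 5)*(g + 3)*(g + 1)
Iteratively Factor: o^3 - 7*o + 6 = (o - 2)*(o^2 + 2*o - 3) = (o - 2)*(o - 1)*(o + 3)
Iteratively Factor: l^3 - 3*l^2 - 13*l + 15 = (l - 1)*(l^2 - 2*l - 15) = (l - 1)*(l + 3)*(l - 5)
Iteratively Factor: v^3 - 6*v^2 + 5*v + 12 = (v - 3)*(v^2 - 3*v - 4) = (v - 4)*(v - 3)*(v + 1)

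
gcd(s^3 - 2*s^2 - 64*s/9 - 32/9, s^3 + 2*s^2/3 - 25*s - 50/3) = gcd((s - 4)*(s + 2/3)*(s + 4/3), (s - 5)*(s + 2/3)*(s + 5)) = s + 2/3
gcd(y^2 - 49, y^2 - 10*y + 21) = y - 7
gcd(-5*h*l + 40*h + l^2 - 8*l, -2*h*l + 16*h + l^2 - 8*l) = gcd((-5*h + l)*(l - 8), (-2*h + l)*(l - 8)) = l - 8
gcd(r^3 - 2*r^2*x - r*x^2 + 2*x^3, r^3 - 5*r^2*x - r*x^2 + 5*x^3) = -r^2 + x^2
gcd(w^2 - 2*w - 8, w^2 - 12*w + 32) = w - 4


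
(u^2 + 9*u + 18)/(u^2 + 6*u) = (u + 3)/u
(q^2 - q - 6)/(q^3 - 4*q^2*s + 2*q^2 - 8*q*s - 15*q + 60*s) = (q + 2)/(q^2 - 4*q*s + 5*q - 20*s)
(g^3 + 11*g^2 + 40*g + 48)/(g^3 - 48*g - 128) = (g + 3)/(g - 8)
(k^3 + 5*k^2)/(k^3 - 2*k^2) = (k + 5)/(k - 2)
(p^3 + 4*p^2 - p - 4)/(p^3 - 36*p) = (p^3 + 4*p^2 - p - 4)/(p*(p^2 - 36))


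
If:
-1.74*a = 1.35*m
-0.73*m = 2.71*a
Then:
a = 0.00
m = 0.00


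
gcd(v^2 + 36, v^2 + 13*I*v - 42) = v + 6*I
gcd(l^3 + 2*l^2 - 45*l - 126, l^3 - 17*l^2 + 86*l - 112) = l - 7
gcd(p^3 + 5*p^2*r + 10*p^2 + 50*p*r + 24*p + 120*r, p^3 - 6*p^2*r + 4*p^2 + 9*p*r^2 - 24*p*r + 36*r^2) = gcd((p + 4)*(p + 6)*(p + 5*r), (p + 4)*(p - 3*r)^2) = p + 4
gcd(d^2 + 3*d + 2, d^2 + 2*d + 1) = d + 1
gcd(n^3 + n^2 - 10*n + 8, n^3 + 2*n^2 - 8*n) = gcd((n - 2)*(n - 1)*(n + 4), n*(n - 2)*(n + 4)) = n^2 + 2*n - 8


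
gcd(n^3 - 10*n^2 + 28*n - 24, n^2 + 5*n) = 1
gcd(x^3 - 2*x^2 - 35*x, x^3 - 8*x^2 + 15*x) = x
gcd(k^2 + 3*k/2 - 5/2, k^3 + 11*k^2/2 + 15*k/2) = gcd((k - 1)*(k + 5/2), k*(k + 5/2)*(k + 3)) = k + 5/2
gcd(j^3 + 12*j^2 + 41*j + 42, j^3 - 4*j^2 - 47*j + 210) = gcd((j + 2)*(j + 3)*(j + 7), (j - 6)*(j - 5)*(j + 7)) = j + 7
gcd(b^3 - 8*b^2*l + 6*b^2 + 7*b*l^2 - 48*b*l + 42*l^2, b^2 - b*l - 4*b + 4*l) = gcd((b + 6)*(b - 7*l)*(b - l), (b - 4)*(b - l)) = b - l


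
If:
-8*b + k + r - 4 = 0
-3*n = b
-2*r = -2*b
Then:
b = r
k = 7*r + 4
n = -r/3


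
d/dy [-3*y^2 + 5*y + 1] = 5 - 6*y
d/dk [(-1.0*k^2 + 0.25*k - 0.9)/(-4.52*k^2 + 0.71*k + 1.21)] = (0.42*k^2 - 10.556*k + 0.9415)/(20.4304*k^4 - 6.4184*k^3 - 10.4343*k^2 + 1.7182*k + 1.4641)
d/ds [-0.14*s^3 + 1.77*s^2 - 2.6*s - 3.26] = -0.42*s^2 + 3.54*s - 2.6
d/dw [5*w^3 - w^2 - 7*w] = 15*w^2 - 2*w - 7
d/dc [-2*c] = -2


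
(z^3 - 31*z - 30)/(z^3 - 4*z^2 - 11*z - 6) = (z + 5)/(z + 1)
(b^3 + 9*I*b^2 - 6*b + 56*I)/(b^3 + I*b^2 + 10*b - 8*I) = (b + 7*I)/(b - I)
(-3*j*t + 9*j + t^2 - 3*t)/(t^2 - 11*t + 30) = (-3*j*t + 9*j + t^2 - 3*t)/(t^2 - 11*t + 30)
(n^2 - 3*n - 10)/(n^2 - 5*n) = (n + 2)/n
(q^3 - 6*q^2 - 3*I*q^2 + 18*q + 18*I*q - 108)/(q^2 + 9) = (q^2 - 6*q*(1 + I) + 36*I)/(q - 3*I)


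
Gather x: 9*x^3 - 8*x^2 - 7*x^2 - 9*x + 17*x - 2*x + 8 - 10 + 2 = 9*x^3 - 15*x^2 + 6*x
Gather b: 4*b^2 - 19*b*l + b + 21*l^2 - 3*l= 4*b^2 + b*(1 - 19*l) + 21*l^2 - 3*l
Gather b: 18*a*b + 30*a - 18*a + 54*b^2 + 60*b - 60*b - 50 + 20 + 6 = 18*a*b + 12*a + 54*b^2 - 24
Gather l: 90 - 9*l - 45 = 45 - 9*l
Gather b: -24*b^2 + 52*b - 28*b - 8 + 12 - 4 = -24*b^2 + 24*b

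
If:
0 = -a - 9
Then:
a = -9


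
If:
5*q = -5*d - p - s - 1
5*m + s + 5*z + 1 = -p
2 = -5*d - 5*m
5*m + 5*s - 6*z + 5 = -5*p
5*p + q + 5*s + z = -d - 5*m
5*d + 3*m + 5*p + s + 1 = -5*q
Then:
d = 517/645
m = -155/129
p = 155/172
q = -264/215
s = 119/516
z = 100/129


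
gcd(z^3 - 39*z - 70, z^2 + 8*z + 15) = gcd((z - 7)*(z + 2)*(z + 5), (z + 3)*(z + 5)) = z + 5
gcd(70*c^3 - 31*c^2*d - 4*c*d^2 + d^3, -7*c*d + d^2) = 7*c - d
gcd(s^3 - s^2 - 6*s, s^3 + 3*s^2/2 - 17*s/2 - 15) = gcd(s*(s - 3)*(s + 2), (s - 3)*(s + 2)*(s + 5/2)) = s^2 - s - 6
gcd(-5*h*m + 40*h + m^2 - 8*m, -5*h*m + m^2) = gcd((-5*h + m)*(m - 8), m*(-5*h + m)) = 5*h - m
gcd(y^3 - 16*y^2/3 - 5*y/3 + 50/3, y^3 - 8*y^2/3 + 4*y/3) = y - 2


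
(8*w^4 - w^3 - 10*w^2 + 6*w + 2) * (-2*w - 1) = -16*w^5 - 6*w^4 + 21*w^3 - 2*w^2 - 10*w - 2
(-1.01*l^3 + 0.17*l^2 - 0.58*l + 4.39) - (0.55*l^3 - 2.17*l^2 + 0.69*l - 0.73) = -1.56*l^3 + 2.34*l^2 - 1.27*l + 5.12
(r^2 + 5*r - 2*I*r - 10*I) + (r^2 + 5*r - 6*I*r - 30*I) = 2*r^2 + 10*r - 8*I*r - 40*I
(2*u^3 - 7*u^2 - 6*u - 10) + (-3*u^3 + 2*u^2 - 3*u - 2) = -u^3 - 5*u^2 - 9*u - 12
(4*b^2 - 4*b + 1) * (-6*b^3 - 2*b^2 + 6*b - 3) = -24*b^5 + 16*b^4 + 26*b^3 - 38*b^2 + 18*b - 3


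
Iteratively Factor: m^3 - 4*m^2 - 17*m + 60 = (m - 5)*(m^2 + m - 12) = (m - 5)*(m - 3)*(m + 4)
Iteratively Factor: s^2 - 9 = (s + 3)*(s - 3)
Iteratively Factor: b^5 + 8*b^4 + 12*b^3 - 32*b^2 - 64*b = (b)*(b^4 + 8*b^3 + 12*b^2 - 32*b - 64) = b*(b + 2)*(b^3 + 6*b^2 - 32) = b*(b + 2)*(b + 4)*(b^2 + 2*b - 8) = b*(b + 2)*(b + 4)^2*(b - 2)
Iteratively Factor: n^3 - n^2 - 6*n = (n)*(n^2 - n - 6) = n*(n - 3)*(n + 2)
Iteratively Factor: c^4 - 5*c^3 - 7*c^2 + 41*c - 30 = (c - 1)*(c^3 - 4*c^2 - 11*c + 30) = (c - 1)*(c + 3)*(c^2 - 7*c + 10) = (c - 5)*(c - 1)*(c + 3)*(c - 2)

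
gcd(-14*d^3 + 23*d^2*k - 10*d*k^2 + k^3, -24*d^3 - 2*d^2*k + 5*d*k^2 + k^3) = 2*d - k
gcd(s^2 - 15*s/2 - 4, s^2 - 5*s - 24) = s - 8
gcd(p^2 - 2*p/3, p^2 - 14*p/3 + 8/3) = p - 2/3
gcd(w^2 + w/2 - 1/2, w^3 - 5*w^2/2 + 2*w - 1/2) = w - 1/2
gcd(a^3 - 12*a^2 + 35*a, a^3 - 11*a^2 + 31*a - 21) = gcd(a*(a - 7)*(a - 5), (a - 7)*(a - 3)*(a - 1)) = a - 7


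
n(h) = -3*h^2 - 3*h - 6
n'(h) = -6*h - 3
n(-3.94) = -40.75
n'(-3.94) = 20.64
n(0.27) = -7.03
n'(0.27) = -4.62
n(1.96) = -23.40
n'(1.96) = -14.76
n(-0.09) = -5.75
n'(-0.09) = -2.46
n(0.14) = -6.48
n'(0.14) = -3.84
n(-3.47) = -31.71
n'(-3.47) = 17.82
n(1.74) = -20.30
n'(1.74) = -13.44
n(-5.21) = -71.80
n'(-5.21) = 28.26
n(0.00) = -6.00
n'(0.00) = -3.00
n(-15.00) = -636.00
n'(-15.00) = 87.00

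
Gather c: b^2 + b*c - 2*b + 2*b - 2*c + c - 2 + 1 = b^2 + c*(b - 1) - 1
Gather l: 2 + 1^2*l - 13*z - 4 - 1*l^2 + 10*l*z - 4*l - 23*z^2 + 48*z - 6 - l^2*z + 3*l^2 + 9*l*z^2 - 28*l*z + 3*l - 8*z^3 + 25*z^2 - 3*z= l^2*(2 - z) + l*(9*z^2 - 18*z) - 8*z^3 + 2*z^2 + 32*z - 8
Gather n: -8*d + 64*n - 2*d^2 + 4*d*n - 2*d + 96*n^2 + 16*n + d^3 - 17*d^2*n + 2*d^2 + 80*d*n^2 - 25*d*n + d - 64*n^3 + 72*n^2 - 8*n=d^3 - 9*d - 64*n^3 + n^2*(80*d + 168) + n*(-17*d^2 - 21*d + 72)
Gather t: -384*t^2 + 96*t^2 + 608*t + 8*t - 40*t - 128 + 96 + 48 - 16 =-288*t^2 + 576*t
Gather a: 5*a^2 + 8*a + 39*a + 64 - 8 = 5*a^2 + 47*a + 56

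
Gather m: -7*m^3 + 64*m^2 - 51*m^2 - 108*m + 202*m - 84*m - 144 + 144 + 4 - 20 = -7*m^3 + 13*m^2 + 10*m - 16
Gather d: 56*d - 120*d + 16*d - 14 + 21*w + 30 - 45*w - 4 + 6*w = -48*d - 18*w + 12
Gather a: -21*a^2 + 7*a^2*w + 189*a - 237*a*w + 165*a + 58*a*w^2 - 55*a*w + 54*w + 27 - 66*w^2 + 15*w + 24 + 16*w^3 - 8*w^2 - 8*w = a^2*(7*w - 21) + a*(58*w^2 - 292*w + 354) + 16*w^3 - 74*w^2 + 61*w + 51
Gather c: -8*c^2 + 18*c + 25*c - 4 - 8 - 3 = -8*c^2 + 43*c - 15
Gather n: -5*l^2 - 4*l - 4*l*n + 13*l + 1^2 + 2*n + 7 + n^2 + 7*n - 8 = -5*l^2 + 9*l + n^2 + n*(9 - 4*l)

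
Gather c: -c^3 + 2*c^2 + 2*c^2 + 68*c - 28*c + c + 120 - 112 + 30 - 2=-c^3 + 4*c^2 + 41*c + 36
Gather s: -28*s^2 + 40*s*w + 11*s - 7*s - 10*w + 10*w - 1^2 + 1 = -28*s^2 + s*(40*w + 4)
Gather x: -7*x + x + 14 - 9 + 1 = 6 - 6*x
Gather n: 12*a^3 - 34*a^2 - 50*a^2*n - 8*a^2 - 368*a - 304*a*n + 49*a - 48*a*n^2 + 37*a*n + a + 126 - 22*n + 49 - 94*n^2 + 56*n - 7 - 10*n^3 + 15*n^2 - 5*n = 12*a^3 - 42*a^2 - 318*a - 10*n^3 + n^2*(-48*a - 79) + n*(-50*a^2 - 267*a + 29) + 168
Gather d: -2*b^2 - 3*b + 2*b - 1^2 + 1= -2*b^2 - b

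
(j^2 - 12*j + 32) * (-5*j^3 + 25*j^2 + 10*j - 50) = -5*j^5 + 85*j^4 - 450*j^3 + 630*j^2 + 920*j - 1600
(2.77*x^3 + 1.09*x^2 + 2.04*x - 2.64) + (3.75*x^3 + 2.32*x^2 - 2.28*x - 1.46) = 6.52*x^3 + 3.41*x^2 - 0.24*x - 4.1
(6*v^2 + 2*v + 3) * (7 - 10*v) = -60*v^3 + 22*v^2 - 16*v + 21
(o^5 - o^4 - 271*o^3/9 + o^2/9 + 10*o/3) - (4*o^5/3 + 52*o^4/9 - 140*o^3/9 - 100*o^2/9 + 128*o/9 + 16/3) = -o^5/3 - 61*o^4/9 - 131*o^3/9 + 101*o^2/9 - 98*o/9 - 16/3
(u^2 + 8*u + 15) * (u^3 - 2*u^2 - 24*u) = u^5 + 6*u^4 - 25*u^3 - 222*u^2 - 360*u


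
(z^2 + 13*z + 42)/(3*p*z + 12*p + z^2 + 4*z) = (z^2 + 13*z + 42)/(3*p*z + 12*p + z^2 + 4*z)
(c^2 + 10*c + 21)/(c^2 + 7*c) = (c + 3)/c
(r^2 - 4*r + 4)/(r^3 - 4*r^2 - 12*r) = (-r^2 + 4*r - 4)/(r*(-r^2 + 4*r + 12))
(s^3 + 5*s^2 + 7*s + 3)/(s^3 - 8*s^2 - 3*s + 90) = (s^2 + 2*s + 1)/(s^2 - 11*s + 30)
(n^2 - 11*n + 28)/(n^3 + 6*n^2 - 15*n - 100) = (n - 7)/(n^2 + 10*n + 25)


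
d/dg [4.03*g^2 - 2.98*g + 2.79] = 8.06*g - 2.98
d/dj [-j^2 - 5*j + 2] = -2*j - 5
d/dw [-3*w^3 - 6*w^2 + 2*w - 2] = -9*w^2 - 12*w + 2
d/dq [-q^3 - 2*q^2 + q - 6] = -3*q^2 - 4*q + 1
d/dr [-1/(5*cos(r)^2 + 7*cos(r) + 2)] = -(10*cos(r) + 7)*sin(r)/(5*cos(r)^2 + 7*cos(r) + 2)^2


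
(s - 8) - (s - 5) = -3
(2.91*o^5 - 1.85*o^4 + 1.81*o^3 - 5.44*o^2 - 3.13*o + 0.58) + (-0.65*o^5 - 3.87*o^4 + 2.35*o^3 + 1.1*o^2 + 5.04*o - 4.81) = 2.26*o^5 - 5.72*o^4 + 4.16*o^3 - 4.34*o^2 + 1.91*o - 4.23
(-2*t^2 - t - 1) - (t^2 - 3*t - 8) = -3*t^2 + 2*t + 7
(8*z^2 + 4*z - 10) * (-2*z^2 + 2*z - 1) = -16*z^4 + 8*z^3 + 20*z^2 - 24*z + 10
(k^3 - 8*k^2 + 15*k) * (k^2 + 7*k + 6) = k^5 - k^4 - 35*k^3 + 57*k^2 + 90*k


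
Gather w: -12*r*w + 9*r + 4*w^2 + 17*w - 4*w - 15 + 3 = 9*r + 4*w^2 + w*(13 - 12*r) - 12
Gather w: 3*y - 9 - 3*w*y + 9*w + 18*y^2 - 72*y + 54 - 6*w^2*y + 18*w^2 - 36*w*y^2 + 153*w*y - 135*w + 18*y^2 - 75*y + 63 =w^2*(18 - 6*y) + w*(-36*y^2 + 150*y - 126) + 36*y^2 - 144*y + 108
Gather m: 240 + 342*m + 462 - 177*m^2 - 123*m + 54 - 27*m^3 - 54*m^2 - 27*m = -27*m^3 - 231*m^2 + 192*m + 756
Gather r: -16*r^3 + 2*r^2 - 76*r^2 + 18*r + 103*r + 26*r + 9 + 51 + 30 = -16*r^3 - 74*r^2 + 147*r + 90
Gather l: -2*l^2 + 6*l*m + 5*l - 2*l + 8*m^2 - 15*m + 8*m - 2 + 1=-2*l^2 + l*(6*m + 3) + 8*m^2 - 7*m - 1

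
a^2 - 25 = (a - 5)*(a + 5)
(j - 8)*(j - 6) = j^2 - 14*j + 48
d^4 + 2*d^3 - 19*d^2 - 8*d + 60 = (d - 3)*(d - 2)*(d + 2)*(d + 5)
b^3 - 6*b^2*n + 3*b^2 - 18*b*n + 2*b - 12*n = (b + 1)*(b + 2)*(b - 6*n)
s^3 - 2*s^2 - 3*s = s*(s - 3)*(s + 1)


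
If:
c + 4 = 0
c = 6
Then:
No Solution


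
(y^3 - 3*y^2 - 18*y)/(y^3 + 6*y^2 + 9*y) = (y - 6)/(y + 3)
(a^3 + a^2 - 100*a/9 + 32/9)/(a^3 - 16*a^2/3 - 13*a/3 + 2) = (3*a^2 + 4*a - 32)/(3*(a^2 - 5*a - 6))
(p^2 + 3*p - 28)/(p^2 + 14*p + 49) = (p - 4)/(p + 7)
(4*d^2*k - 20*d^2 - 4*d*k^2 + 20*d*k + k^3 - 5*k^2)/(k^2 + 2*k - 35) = (4*d^2 - 4*d*k + k^2)/(k + 7)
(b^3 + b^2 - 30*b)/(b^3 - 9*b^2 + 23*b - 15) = b*(b + 6)/(b^2 - 4*b + 3)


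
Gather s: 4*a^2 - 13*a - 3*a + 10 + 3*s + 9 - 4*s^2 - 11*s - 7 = 4*a^2 - 16*a - 4*s^2 - 8*s + 12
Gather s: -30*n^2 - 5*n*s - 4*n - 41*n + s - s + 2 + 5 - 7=-30*n^2 - 5*n*s - 45*n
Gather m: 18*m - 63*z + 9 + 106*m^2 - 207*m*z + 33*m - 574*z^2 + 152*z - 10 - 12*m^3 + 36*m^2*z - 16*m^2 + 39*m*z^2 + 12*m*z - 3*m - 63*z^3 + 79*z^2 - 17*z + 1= -12*m^3 + m^2*(36*z + 90) + m*(39*z^2 - 195*z + 48) - 63*z^3 - 495*z^2 + 72*z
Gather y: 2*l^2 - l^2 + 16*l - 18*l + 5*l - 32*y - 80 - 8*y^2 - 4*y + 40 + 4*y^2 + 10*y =l^2 + 3*l - 4*y^2 - 26*y - 40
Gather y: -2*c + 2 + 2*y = -2*c + 2*y + 2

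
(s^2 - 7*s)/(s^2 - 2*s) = (s - 7)/(s - 2)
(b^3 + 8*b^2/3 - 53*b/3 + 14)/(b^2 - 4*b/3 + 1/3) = (3*b^2 + 11*b - 42)/(3*b - 1)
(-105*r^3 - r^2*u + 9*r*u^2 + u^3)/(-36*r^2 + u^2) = (105*r^3 + r^2*u - 9*r*u^2 - u^3)/(36*r^2 - u^2)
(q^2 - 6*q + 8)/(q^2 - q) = (q^2 - 6*q + 8)/(q*(q - 1))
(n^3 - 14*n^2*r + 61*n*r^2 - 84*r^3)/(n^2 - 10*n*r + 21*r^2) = n - 4*r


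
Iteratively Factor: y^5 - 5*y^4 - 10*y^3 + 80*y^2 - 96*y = (y - 4)*(y^4 - y^3 - 14*y^2 + 24*y) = (y - 4)*(y + 4)*(y^3 - 5*y^2 + 6*y) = (y - 4)*(y - 3)*(y + 4)*(y^2 - 2*y) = (y - 4)*(y - 3)*(y - 2)*(y + 4)*(y)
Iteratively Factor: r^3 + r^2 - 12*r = (r + 4)*(r^2 - 3*r) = r*(r + 4)*(r - 3)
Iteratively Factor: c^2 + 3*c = (c)*(c + 3)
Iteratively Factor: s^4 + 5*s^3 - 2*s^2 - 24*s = (s)*(s^3 + 5*s^2 - 2*s - 24) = s*(s + 3)*(s^2 + 2*s - 8) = s*(s - 2)*(s + 3)*(s + 4)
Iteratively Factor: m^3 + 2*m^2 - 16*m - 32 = (m - 4)*(m^2 + 6*m + 8) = (m - 4)*(m + 4)*(m + 2)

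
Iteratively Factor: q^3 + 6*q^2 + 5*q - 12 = (q + 4)*(q^2 + 2*q - 3) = (q - 1)*(q + 4)*(q + 3)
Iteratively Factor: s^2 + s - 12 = (s - 3)*(s + 4)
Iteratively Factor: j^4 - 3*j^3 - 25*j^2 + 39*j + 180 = (j + 3)*(j^3 - 6*j^2 - 7*j + 60) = (j - 4)*(j + 3)*(j^2 - 2*j - 15) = (j - 5)*(j - 4)*(j + 3)*(j + 3)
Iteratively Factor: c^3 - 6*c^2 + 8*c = (c)*(c^2 - 6*c + 8) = c*(c - 2)*(c - 4)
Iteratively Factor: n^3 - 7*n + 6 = (n - 2)*(n^2 + 2*n - 3) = (n - 2)*(n - 1)*(n + 3)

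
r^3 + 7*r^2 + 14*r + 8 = (r + 1)*(r + 2)*(r + 4)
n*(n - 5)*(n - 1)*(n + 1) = n^4 - 5*n^3 - n^2 + 5*n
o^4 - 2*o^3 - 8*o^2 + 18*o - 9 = (o - 3)*(o - 1)^2*(o + 3)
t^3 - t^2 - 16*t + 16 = (t - 4)*(t - 1)*(t + 4)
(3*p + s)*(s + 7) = 3*p*s + 21*p + s^2 + 7*s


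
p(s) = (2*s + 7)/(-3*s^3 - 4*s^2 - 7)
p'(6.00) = 0.01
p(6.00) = -0.02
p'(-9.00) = 0.00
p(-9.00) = -0.00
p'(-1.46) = 0.48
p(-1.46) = -0.66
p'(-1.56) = 0.91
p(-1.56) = -0.73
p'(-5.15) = -0.00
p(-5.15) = -0.01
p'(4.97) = 0.02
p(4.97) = -0.04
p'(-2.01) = 43.54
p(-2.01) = 2.48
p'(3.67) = 0.04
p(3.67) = -0.07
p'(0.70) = 0.64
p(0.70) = -0.84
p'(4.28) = 0.02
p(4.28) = -0.05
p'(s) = (2*s + 7)*(9*s^2 + 8*s)/(-3*s^3 - 4*s^2 - 7)^2 + 2/(-3*s^3 - 4*s^2 - 7) = (-6*s^3 - 8*s^2 + s*(2*s + 7)*(9*s + 8) - 14)/(3*s^3 + 4*s^2 + 7)^2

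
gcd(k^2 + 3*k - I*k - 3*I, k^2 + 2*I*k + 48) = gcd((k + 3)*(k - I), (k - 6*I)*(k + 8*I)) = 1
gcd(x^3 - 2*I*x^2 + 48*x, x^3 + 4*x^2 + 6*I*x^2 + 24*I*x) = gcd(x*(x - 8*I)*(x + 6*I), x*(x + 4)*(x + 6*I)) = x^2 + 6*I*x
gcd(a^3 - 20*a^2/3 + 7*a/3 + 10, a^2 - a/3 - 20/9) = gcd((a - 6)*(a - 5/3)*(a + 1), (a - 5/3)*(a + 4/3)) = a - 5/3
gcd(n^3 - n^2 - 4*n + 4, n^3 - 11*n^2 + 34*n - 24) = n - 1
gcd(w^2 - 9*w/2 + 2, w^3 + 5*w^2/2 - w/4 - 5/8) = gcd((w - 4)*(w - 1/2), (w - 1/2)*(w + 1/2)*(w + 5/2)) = w - 1/2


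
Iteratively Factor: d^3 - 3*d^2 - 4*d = (d)*(d^2 - 3*d - 4) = d*(d + 1)*(d - 4)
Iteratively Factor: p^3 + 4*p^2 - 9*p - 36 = (p + 4)*(p^2 - 9) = (p + 3)*(p + 4)*(p - 3)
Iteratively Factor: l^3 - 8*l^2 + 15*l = (l - 5)*(l^2 - 3*l) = (l - 5)*(l - 3)*(l)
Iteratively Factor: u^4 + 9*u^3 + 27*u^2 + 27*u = (u + 3)*(u^3 + 6*u^2 + 9*u) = u*(u + 3)*(u^2 + 6*u + 9) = u*(u + 3)^2*(u + 3)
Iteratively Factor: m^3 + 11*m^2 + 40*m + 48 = (m + 4)*(m^2 + 7*m + 12) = (m + 4)^2*(m + 3)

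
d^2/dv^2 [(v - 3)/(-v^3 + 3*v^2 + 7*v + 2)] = 2*((v - 3)*(-3*v^2 + 6*v + 7)^2 + (3*v^2 - 6*v + 3*(v - 3)*(v - 1) - 7)*(-v^3 + 3*v^2 + 7*v + 2))/(-v^3 + 3*v^2 + 7*v + 2)^3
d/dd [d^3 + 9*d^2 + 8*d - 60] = 3*d^2 + 18*d + 8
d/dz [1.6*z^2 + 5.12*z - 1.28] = 3.2*z + 5.12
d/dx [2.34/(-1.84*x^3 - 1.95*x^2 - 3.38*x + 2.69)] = (12.9168*x^2 + 9.126*x + 7.9092)/(1.84*x^3 + 1.95*x^2 + 3.38*x - 2.69)^2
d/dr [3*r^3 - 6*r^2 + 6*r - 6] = 9*r^2 - 12*r + 6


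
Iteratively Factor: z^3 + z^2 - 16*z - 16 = (z + 4)*(z^2 - 3*z - 4) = (z - 4)*(z + 4)*(z + 1)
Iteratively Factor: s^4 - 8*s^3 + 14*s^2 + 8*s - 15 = (s - 3)*(s^3 - 5*s^2 - s + 5) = (s - 3)*(s - 1)*(s^2 - 4*s - 5) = (s - 3)*(s - 1)*(s + 1)*(s - 5)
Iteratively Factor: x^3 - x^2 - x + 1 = (x + 1)*(x^2 - 2*x + 1) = (x - 1)*(x + 1)*(x - 1)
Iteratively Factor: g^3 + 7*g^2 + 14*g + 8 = (g + 1)*(g^2 + 6*g + 8) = (g + 1)*(g + 2)*(g + 4)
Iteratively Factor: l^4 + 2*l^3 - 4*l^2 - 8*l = (l + 2)*(l^3 - 4*l) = (l - 2)*(l + 2)*(l^2 + 2*l) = (l - 2)*(l + 2)^2*(l)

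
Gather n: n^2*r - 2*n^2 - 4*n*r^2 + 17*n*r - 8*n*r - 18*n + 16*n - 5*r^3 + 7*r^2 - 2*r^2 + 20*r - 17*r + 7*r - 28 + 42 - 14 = n^2*(r - 2) + n*(-4*r^2 + 9*r - 2) - 5*r^3 + 5*r^2 + 10*r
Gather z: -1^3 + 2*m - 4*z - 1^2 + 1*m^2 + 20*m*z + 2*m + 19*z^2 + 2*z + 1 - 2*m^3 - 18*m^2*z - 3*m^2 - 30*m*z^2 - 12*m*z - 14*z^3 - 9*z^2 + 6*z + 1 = -2*m^3 - 2*m^2 + 4*m - 14*z^3 + z^2*(10 - 30*m) + z*(-18*m^2 + 8*m + 4)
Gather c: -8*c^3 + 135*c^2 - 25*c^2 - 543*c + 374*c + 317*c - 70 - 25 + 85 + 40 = -8*c^3 + 110*c^2 + 148*c + 30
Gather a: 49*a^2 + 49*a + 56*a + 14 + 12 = 49*a^2 + 105*a + 26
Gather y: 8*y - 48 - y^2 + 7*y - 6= -y^2 + 15*y - 54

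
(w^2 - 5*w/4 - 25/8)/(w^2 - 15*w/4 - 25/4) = (w - 5/2)/(w - 5)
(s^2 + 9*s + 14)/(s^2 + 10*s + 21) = (s + 2)/(s + 3)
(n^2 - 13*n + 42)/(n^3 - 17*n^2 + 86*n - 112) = (n - 6)/(n^2 - 10*n + 16)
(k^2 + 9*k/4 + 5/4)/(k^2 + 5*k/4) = (k + 1)/k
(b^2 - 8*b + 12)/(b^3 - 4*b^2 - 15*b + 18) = (b - 2)/(b^2 + 2*b - 3)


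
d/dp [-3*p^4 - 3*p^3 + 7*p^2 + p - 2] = -12*p^3 - 9*p^2 + 14*p + 1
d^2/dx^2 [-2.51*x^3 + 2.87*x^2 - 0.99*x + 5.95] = 5.74 - 15.06*x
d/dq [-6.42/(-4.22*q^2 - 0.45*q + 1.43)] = (-54.1848*q - 2.889)/(4.22*q^2 + 0.45*q - 1.43)^2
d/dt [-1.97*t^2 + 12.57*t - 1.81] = 12.57 - 3.94*t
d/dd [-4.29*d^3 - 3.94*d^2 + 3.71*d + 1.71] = -12.87*d^2 - 7.88*d + 3.71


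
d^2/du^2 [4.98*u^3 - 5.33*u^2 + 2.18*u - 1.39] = 29.88*u - 10.66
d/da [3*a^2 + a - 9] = 6*a + 1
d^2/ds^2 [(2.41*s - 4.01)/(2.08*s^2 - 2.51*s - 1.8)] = ((28.7798 - 30.0768*s)*(-2.08*s^2 + 2.51*s + 1.8) - (2.41*s - 4.01)*(4.16*s - 2.51)*(8.32*s - 5.02))/(-2.08*s^2 + 2.51*s + 1.8)^3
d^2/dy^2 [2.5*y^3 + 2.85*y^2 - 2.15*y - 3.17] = 15.0*y + 5.7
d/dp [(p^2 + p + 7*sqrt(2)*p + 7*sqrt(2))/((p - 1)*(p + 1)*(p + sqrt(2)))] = (-p^2 - 14*sqrt(2)*p - 14 + 6*sqrt(2))/(p^4 - 2*p^3 + 2*sqrt(2)*p^3 - 4*sqrt(2)*p^2 + 3*p^2 - 4*p + 2*sqrt(2)*p + 2)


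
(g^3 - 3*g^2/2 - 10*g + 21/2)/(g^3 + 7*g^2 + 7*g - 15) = (g - 7/2)/(g + 5)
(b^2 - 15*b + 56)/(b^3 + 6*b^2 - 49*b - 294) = (b - 8)/(b^2 + 13*b + 42)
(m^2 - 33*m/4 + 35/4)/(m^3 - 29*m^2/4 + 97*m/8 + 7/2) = 2*(4*m^2 - 33*m + 35)/(8*m^3 - 58*m^2 + 97*m + 28)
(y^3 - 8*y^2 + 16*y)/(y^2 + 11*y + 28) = y*(y^2 - 8*y + 16)/(y^2 + 11*y + 28)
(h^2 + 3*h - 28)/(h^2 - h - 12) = (h + 7)/(h + 3)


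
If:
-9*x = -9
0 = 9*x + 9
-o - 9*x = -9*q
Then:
No Solution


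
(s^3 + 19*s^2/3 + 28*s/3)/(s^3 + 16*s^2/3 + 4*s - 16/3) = s*(3*s + 7)/(3*s^2 + 4*s - 4)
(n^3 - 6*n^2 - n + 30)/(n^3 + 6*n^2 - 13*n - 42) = (n - 5)/(n + 7)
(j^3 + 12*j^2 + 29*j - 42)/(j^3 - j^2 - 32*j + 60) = (j^2 + 6*j - 7)/(j^2 - 7*j + 10)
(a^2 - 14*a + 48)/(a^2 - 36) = (a - 8)/(a + 6)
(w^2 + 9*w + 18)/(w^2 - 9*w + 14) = (w^2 + 9*w + 18)/(w^2 - 9*w + 14)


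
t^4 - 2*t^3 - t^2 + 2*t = t*(t - 2)*(t - 1)*(t + 1)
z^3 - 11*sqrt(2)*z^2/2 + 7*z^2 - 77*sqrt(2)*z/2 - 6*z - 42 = (z + 7)*(z - 6*sqrt(2))*(z + sqrt(2)/2)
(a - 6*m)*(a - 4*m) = a^2 - 10*a*m + 24*m^2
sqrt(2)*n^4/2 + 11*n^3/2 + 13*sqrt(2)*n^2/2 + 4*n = n*(n/2 + sqrt(2)/2)*(n + 4*sqrt(2))*(sqrt(2)*n + 1)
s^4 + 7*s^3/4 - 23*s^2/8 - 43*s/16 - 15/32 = (s - 3/2)*(s + 1/4)*(s + 1/2)*(s + 5/2)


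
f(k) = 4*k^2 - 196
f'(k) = 8*k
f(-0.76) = -193.69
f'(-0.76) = -6.08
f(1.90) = -181.56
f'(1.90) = 15.20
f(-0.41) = -195.33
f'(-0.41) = -3.28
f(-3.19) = -155.30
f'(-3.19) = -25.52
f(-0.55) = -194.79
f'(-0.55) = -4.40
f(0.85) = -193.11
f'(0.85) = 6.80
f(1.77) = -183.47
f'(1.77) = 14.16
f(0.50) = -195.00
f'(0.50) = 4.00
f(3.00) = -160.00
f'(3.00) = 24.00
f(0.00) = -196.00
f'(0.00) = 0.00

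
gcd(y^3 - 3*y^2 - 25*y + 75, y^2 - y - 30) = y + 5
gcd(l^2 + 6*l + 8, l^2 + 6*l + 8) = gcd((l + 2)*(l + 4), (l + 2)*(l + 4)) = l^2 + 6*l + 8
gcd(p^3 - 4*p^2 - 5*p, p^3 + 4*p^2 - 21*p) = p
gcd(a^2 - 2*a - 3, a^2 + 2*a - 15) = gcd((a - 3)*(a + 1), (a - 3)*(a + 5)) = a - 3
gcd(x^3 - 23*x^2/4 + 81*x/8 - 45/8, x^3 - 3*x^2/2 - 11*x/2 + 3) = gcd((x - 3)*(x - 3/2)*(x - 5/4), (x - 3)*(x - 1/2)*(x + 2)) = x - 3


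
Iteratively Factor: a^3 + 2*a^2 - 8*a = (a + 4)*(a^2 - 2*a) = (a - 2)*(a + 4)*(a)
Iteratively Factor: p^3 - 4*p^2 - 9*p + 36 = (p - 4)*(p^2 - 9) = (p - 4)*(p + 3)*(p - 3)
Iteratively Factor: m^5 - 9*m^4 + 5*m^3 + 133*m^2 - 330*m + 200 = (m - 2)*(m^4 - 7*m^3 - 9*m^2 + 115*m - 100) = (m - 2)*(m + 4)*(m^3 - 11*m^2 + 35*m - 25) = (m - 2)*(m - 1)*(m + 4)*(m^2 - 10*m + 25) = (m - 5)*(m - 2)*(m - 1)*(m + 4)*(m - 5)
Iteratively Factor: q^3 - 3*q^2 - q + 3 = (q - 3)*(q^2 - 1) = (q - 3)*(q - 1)*(q + 1)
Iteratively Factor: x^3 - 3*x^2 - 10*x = (x)*(x^2 - 3*x - 10) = x*(x - 5)*(x + 2)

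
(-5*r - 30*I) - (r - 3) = -6*r + 3 - 30*I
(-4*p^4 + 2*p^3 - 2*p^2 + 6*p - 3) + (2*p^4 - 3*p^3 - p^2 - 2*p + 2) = -2*p^4 - p^3 - 3*p^2 + 4*p - 1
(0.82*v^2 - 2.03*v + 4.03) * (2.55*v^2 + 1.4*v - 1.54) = 2.091*v^4 - 4.0285*v^3 + 6.1717*v^2 + 8.7682*v - 6.2062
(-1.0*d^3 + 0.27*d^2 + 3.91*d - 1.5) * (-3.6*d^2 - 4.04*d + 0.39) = 3.6*d^5 + 3.068*d^4 - 15.5568*d^3 - 10.2911*d^2 + 7.5849*d - 0.585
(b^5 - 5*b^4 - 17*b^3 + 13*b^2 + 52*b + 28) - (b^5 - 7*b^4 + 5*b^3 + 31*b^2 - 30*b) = 2*b^4 - 22*b^3 - 18*b^2 + 82*b + 28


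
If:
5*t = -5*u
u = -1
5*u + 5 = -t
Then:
No Solution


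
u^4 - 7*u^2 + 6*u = u*(u - 2)*(u - 1)*(u + 3)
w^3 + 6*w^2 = w^2*(w + 6)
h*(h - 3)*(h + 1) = h^3 - 2*h^2 - 3*h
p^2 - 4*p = p*(p - 4)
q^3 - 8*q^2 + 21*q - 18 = (q - 3)^2*(q - 2)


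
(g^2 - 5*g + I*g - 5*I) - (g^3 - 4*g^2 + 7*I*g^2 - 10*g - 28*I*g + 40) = -g^3 + 5*g^2 - 7*I*g^2 + 5*g + 29*I*g - 40 - 5*I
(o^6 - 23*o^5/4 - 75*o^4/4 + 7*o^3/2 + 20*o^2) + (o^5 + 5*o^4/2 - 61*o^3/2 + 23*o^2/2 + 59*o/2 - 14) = o^6 - 19*o^5/4 - 65*o^4/4 - 27*o^3 + 63*o^2/2 + 59*o/2 - 14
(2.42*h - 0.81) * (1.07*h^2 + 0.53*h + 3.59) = 2.5894*h^3 + 0.4159*h^2 + 8.2585*h - 2.9079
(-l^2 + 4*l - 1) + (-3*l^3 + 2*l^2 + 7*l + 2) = -3*l^3 + l^2 + 11*l + 1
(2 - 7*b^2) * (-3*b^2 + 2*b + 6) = 21*b^4 - 14*b^3 - 48*b^2 + 4*b + 12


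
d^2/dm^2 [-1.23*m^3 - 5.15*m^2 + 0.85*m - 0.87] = -7.38*m - 10.3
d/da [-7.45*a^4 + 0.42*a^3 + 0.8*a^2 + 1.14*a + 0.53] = -29.8*a^3 + 1.26*a^2 + 1.6*a + 1.14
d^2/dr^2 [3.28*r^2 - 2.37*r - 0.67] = 6.56000000000000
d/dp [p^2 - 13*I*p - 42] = 2*p - 13*I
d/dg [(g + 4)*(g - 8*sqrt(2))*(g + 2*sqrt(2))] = 3*g^2 - 12*sqrt(2)*g + 8*g - 24*sqrt(2) - 32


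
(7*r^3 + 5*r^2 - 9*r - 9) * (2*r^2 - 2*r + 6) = 14*r^5 - 4*r^4 + 14*r^3 + 30*r^2 - 36*r - 54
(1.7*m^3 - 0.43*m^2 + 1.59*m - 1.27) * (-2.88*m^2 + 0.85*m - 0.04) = -4.896*m^5 + 2.6834*m^4 - 5.0127*m^3 + 5.0263*m^2 - 1.1431*m + 0.0508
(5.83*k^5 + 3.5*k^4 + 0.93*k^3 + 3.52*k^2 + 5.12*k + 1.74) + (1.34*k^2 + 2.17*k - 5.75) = 5.83*k^5 + 3.5*k^4 + 0.93*k^3 + 4.86*k^2 + 7.29*k - 4.01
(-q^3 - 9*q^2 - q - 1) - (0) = -q^3 - 9*q^2 - q - 1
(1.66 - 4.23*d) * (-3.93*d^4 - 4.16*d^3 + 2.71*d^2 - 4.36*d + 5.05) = 16.6239*d^5 + 11.073*d^4 - 18.3689*d^3 + 22.9414*d^2 - 28.5991*d + 8.383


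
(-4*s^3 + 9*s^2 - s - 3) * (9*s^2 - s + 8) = -36*s^5 + 85*s^4 - 50*s^3 + 46*s^2 - 5*s - 24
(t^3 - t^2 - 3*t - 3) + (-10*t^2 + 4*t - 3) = t^3 - 11*t^2 + t - 6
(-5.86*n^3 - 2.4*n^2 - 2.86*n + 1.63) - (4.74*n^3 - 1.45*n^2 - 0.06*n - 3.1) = -10.6*n^3 - 0.95*n^2 - 2.8*n + 4.73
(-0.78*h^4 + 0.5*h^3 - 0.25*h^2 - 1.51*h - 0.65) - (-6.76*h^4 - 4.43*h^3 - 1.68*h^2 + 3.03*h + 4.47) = 5.98*h^4 + 4.93*h^3 + 1.43*h^2 - 4.54*h - 5.12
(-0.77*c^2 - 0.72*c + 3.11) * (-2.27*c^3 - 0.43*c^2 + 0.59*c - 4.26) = 1.7479*c^5 + 1.9655*c^4 - 7.2044*c^3 + 1.5181*c^2 + 4.9021*c - 13.2486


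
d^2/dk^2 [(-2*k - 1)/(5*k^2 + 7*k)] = 2*(-50*k^3 - 75*k^2 - 105*k - 49)/(k^3*(125*k^3 + 525*k^2 + 735*k + 343))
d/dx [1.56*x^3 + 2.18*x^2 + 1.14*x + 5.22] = 4.68*x^2 + 4.36*x + 1.14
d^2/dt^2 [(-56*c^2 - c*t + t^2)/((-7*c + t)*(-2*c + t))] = 4*c*(-1841*c^3 + 777*c^2*t - 105*c*t^2 + 4*t^3)/(2744*c^6 - 5292*c^5*t + 3990*c^4*t^2 - 1485*c^3*t^3 + 285*c^2*t^4 - 27*c*t^5 + t^6)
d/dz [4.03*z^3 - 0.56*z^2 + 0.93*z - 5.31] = 12.09*z^2 - 1.12*z + 0.93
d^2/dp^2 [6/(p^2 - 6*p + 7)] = 12*(-p^2 + 6*p + 4*(p - 3)^2 - 7)/(p^2 - 6*p + 7)^3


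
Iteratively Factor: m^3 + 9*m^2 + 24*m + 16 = (m + 1)*(m^2 + 8*m + 16) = (m + 1)*(m + 4)*(m + 4)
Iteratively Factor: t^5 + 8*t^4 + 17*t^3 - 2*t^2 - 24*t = (t + 4)*(t^4 + 4*t^3 + t^2 - 6*t) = (t - 1)*(t + 4)*(t^3 + 5*t^2 + 6*t) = (t - 1)*(t + 2)*(t + 4)*(t^2 + 3*t) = (t - 1)*(t + 2)*(t + 3)*(t + 4)*(t)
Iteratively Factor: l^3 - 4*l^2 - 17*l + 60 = (l - 3)*(l^2 - l - 20) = (l - 3)*(l + 4)*(l - 5)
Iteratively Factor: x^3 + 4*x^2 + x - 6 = (x - 1)*(x^2 + 5*x + 6) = (x - 1)*(x + 3)*(x + 2)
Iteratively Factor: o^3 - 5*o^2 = (o)*(o^2 - 5*o) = o^2*(o - 5)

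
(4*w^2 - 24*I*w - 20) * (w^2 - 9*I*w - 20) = 4*w^4 - 60*I*w^3 - 316*w^2 + 660*I*w + 400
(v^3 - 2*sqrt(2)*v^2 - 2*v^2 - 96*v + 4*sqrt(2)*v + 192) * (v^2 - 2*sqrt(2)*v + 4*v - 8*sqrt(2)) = v^5 - 4*sqrt(2)*v^4 + 2*v^4 - 96*v^3 - 8*sqrt(2)*v^3 - 176*v^2 + 224*sqrt(2)*v^2 + 384*sqrt(2)*v + 704*v - 1536*sqrt(2)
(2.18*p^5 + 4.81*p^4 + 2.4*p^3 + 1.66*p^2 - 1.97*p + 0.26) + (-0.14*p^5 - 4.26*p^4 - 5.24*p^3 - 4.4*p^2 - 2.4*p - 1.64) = 2.04*p^5 + 0.55*p^4 - 2.84*p^3 - 2.74*p^2 - 4.37*p - 1.38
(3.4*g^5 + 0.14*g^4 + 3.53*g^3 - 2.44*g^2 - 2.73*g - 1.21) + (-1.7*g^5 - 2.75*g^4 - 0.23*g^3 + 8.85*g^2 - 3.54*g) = 1.7*g^5 - 2.61*g^4 + 3.3*g^3 + 6.41*g^2 - 6.27*g - 1.21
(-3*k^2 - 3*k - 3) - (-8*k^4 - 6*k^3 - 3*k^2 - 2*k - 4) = 8*k^4 + 6*k^3 - k + 1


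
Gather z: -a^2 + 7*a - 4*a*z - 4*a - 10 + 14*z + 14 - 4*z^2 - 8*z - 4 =-a^2 + 3*a - 4*z^2 + z*(6 - 4*a)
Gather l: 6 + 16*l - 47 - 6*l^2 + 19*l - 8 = -6*l^2 + 35*l - 49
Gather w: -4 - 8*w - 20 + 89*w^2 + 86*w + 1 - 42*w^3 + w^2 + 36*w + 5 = -42*w^3 + 90*w^2 + 114*w - 18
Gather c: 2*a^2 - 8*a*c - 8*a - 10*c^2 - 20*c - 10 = 2*a^2 - 8*a - 10*c^2 + c*(-8*a - 20) - 10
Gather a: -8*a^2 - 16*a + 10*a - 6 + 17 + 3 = -8*a^2 - 6*a + 14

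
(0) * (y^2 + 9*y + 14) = 0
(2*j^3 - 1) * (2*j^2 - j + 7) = 4*j^5 - 2*j^4 + 14*j^3 - 2*j^2 + j - 7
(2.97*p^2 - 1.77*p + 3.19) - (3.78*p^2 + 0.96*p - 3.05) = -0.81*p^2 - 2.73*p + 6.24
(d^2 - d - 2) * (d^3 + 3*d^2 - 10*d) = d^5 + 2*d^4 - 15*d^3 + 4*d^2 + 20*d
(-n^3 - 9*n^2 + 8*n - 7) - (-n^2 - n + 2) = -n^3 - 8*n^2 + 9*n - 9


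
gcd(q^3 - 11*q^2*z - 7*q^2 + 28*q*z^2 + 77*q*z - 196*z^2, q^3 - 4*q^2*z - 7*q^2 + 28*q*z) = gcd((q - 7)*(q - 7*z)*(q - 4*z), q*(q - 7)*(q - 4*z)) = -q^2 + 4*q*z + 7*q - 28*z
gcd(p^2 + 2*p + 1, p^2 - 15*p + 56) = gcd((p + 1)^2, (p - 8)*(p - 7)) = 1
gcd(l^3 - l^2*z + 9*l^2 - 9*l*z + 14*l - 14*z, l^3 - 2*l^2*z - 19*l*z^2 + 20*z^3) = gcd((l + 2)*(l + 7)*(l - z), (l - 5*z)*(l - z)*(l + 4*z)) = -l + z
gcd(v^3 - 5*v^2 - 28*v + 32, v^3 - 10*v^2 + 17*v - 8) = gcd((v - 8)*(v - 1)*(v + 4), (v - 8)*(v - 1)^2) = v^2 - 9*v + 8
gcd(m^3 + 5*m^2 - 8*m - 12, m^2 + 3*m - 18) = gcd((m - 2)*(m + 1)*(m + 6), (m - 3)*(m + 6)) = m + 6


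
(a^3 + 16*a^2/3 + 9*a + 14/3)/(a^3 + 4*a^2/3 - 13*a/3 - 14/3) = (a + 2)/(a - 2)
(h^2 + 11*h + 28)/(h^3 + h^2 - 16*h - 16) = (h + 7)/(h^2 - 3*h - 4)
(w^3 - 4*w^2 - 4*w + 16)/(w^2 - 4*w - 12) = (w^2 - 6*w + 8)/(w - 6)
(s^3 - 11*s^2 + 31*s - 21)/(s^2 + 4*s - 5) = (s^2 - 10*s + 21)/(s + 5)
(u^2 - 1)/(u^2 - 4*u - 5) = (u - 1)/(u - 5)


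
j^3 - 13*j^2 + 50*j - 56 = (j - 7)*(j - 4)*(j - 2)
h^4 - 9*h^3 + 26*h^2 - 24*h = h*(h - 4)*(h - 3)*(h - 2)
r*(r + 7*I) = r^2 + 7*I*r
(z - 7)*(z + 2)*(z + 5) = z^3 - 39*z - 70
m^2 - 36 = (m - 6)*(m + 6)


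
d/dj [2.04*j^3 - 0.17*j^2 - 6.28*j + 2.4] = 6.12*j^2 - 0.34*j - 6.28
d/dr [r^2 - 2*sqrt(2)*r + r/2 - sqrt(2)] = 2*r - 2*sqrt(2) + 1/2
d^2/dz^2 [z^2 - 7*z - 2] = 2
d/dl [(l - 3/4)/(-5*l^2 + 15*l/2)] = (8*l^2 - 12*l + 9)/(10*l^2*(4*l^2 - 12*l + 9))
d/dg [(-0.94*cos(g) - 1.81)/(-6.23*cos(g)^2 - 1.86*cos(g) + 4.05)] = (5.8562*cos(g)^2 + 22.5526*cos(g) + 7.1736)*sin(g)/(38.8129*cos(g)^4 + 23.1756*cos(g)^3 - 47.0034*cos(g)^2 - 15.066*cos(g) + 16.4025)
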